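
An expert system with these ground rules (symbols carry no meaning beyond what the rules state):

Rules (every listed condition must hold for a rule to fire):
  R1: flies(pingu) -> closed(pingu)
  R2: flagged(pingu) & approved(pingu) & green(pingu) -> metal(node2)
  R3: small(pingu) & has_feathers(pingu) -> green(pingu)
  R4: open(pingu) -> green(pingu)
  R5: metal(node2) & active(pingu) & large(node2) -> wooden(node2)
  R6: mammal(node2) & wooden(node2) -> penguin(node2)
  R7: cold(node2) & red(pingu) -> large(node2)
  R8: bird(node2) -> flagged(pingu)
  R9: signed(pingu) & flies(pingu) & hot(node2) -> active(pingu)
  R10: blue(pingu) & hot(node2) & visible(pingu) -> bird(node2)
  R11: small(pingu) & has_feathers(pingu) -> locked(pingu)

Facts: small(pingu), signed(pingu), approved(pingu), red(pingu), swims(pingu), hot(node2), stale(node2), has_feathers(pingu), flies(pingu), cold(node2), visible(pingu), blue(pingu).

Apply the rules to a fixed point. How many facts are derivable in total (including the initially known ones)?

21

[1] R1 [flies(pingu) -> closed(pingu)]; R3 [small(pingu) & has_feathers(pingu) -> green(pingu)]; R7 [cold(node2) & red(pingu) -> large(node2)]; R9 [signed(pingu) & flies(pingu) & hot(node2) -> active(pingu)]; R10 [blue(pingu) & hot(node2) & visible(pingu) -> bird(node2)]; R11 [small(pingu) & has_feathers(pingu) -> locked(pingu)]. ⇒ new: closed(pingu), green(pingu), large(node2), active(pingu), bird(node2), locked(pingu).
[2] R8 [bird(node2) -> flagged(pingu)]. ⇒ new: flagged(pingu).
[3] R2 [flagged(pingu) & approved(pingu) & green(pingu) -> metal(node2)]. ⇒ new: metal(node2).
[4] R5 [metal(node2) & active(pingu) & large(node2) -> wooden(node2)]. ⇒ new: wooden(node2).
Closure: {active(pingu), approved(pingu), bird(node2), blue(pingu), closed(pingu), cold(node2), flagged(pingu), flies(pingu), green(pingu), has_feathers(pingu), hot(node2), large(node2), locked(pingu), metal(node2), red(pingu), signed(pingu), small(pingu), stale(node2), swims(pingu), visible(pingu), wooden(node2)} — 21 facts.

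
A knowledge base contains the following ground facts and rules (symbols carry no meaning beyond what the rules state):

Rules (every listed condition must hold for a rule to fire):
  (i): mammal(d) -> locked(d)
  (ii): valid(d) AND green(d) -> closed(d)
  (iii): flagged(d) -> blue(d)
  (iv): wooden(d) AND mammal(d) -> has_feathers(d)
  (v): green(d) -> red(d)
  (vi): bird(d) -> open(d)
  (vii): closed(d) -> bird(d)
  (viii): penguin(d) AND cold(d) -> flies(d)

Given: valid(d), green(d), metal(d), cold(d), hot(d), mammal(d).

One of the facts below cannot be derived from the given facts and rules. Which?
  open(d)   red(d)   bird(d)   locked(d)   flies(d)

Round 1: (i) [mammal(d) -> locked(d)]; (ii) [valid(d) AND green(d) -> closed(d)]; (v) [green(d) -> red(d)]. Adds locked(d), closed(d), red(d).
Round 2: (vii) [closed(d) -> bird(d)]. Adds bird(d).
Round 3: (vi) [bird(d) -> open(d)]. Adds open(d).
Derived: locked(d) (round 1), bird(d) (round 2), red(d) (round 1), open(d) (round 3). flies(d) never appears in any round.

flies(d)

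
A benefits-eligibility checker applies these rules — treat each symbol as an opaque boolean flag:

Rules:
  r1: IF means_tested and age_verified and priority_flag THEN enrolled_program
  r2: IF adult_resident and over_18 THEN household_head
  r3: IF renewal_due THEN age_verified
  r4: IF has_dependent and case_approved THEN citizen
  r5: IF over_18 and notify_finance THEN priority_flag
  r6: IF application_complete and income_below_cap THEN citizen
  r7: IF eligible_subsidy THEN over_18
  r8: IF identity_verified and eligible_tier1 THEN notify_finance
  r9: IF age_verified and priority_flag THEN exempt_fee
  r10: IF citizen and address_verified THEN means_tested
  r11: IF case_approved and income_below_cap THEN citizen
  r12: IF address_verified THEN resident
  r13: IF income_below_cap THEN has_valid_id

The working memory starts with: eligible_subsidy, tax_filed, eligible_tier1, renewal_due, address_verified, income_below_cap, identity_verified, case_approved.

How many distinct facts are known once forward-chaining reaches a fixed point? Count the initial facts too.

Round 1 — r3, r7, r8, r11, r12, r13, derive age_verified, over_18, notify_finance, citizen, resident, has_valid_id.
Round 2 — r5, r10, derive priority_flag, means_tested.
Round 3 — r1, r9, derive enrolled_program, exempt_fee.
Closure: {address_verified, age_verified, case_approved, citizen, eligible_subsidy, eligible_tier1, enrolled_program, exempt_fee, has_valid_id, identity_verified, income_below_cap, means_tested, notify_finance, over_18, priority_flag, renewal_due, resident, tax_filed} — 18 facts.

18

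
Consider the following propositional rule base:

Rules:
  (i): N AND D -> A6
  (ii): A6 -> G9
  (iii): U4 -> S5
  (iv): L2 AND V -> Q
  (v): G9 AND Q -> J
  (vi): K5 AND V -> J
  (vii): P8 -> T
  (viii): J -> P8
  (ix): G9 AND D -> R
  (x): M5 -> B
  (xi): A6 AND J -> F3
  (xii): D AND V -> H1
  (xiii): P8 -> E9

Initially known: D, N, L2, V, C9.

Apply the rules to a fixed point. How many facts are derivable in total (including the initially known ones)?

[1] (i) [N AND D -> A6]; (iv) [L2 AND V -> Q]; (xii) [D AND V -> H1]. ⇒ new: A6, Q, H1.
[2] (ii) [A6 -> G9]. ⇒ new: G9.
[3] (v) [G9 AND Q -> J]; (ix) [G9 AND D -> R]. ⇒ new: J, R.
[4] (viii) [J -> P8]; (xi) [A6 AND J -> F3]. ⇒ new: P8, F3.
[5] (vii) [P8 -> T]; (xiii) [P8 -> E9]. ⇒ new: T, E9.
Closure: {A6, C9, D, E9, F3, G9, H1, J, L2, N, P8, Q, R, T, V} — 15 facts.

15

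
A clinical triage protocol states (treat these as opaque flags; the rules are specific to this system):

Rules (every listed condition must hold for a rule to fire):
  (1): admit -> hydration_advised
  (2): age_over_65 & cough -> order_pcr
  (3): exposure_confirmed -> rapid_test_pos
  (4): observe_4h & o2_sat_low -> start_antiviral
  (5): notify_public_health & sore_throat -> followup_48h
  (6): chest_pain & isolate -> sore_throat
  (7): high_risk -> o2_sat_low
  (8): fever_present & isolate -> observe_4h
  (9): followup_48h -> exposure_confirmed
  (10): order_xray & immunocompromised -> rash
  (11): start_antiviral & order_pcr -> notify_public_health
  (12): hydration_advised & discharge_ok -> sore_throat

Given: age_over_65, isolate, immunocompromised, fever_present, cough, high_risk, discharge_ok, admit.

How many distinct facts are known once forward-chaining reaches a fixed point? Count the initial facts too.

18

Round 1: (1) [admit -> hydration_advised]; (2) [age_over_65 & cough -> order_pcr]; (7) [high_risk -> o2_sat_low]; (8) [fever_present & isolate -> observe_4h]. Adds hydration_advised, order_pcr, o2_sat_low, observe_4h.
Round 2: (4) [observe_4h & o2_sat_low -> start_antiviral]; (12) [hydration_advised & discharge_ok -> sore_throat]. Adds start_antiviral, sore_throat.
Round 3: (11) [start_antiviral & order_pcr -> notify_public_health]. Adds notify_public_health.
Round 4: (5) [notify_public_health & sore_throat -> followup_48h]. Adds followup_48h.
Round 5: (9) [followup_48h -> exposure_confirmed]. Adds exposure_confirmed.
Round 6: (3) [exposure_confirmed -> rapid_test_pos]. Adds rapid_test_pos.
Closure: {admit, age_over_65, cough, discharge_ok, exposure_confirmed, fever_present, followup_48h, high_risk, hydration_advised, immunocompromised, isolate, notify_public_health, o2_sat_low, observe_4h, order_pcr, rapid_test_pos, sore_throat, start_antiviral} — 18 facts.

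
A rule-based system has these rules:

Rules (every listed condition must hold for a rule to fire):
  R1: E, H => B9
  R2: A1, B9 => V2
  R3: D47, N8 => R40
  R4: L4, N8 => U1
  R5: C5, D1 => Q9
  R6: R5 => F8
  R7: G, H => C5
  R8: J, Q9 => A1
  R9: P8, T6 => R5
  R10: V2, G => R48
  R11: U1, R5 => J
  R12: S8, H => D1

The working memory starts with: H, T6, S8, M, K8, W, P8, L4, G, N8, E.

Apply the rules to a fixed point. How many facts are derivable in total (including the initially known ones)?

Round 1: R1 [E, H => B9]; R4 [L4, N8 => U1]; R7 [G, H => C5]; R9 [P8, T6 => R5]; R12 [S8, H => D1]. Adds B9, U1, C5, R5, D1.
Round 2: R5 [C5, D1 => Q9]; R6 [R5 => F8]; R11 [U1, R5 => J]. Adds Q9, F8, J.
Round 3: R8 [J, Q9 => A1]. Adds A1.
Round 4: R2 [A1, B9 => V2]. Adds V2.
Round 5: R10 [V2, G => R48]. Adds R48.
Closure: {A1, B9, C5, D1, E, F8, G, H, J, K8, L4, M, N8, P8, Q9, R48, R5, S8, T6, U1, V2, W} — 22 facts.

22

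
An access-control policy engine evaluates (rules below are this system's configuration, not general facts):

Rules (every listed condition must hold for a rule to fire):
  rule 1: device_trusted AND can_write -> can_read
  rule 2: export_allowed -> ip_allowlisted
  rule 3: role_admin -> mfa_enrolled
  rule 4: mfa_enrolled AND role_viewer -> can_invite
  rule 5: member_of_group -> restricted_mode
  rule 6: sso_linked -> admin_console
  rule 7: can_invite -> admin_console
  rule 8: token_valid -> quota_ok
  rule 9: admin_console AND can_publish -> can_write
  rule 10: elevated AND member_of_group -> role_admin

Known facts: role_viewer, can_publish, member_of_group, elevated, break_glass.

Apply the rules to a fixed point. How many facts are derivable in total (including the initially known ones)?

Round 1: rule 5 [member_of_group -> restricted_mode]; rule 10 [elevated AND member_of_group -> role_admin]. Adds restricted_mode, role_admin.
Round 2: rule 3 [role_admin -> mfa_enrolled]. Adds mfa_enrolled.
Round 3: rule 4 [mfa_enrolled AND role_viewer -> can_invite]. Adds can_invite.
Round 4: rule 7 [can_invite -> admin_console]. Adds admin_console.
Round 5: rule 9 [admin_console AND can_publish -> can_write]. Adds can_write.
Closure: {admin_console, break_glass, can_invite, can_publish, can_write, elevated, member_of_group, mfa_enrolled, restricted_mode, role_admin, role_viewer} — 11 facts.

11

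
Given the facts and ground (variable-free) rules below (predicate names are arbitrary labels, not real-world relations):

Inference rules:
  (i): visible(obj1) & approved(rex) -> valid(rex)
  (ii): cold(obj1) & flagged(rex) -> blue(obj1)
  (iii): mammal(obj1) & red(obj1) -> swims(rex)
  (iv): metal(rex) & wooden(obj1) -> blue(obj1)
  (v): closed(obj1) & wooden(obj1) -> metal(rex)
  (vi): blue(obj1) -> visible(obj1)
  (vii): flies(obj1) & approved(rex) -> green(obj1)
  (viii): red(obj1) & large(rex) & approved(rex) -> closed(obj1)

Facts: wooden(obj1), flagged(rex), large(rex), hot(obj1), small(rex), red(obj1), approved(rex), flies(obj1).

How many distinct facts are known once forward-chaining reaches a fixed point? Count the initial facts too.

14

Round 1: (vii) [flies(obj1) & approved(rex) -> green(obj1)]; (viii) [red(obj1) & large(rex) & approved(rex) -> closed(obj1)]. New: green(obj1), closed(obj1).
Round 2: (v) [closed(obj1) & wooden(obj1) -> metal(rex)]. New: metal(rex).
Round 3: (iv) [metal(rex) & wooden(obj1) -> blue(obj1)]. New: blue(obj1).
Round 4: (vi) [blue(obj1) -> visible(obj1)]. New: visible(obj1).
Round 5: (i) [visible(obj1) & approved(rex) -> valid(rex)]. New: valid(rex).
Closure: {approved(rex), blue(obj1), closed(obj1), flagged(rex), flies(obj1), green(obj1), hot(obj1), large(rex), metal(rex), red(obj1), small(rex), valid(rex), visible(obj1), wooden(obj1)} — 14 facts.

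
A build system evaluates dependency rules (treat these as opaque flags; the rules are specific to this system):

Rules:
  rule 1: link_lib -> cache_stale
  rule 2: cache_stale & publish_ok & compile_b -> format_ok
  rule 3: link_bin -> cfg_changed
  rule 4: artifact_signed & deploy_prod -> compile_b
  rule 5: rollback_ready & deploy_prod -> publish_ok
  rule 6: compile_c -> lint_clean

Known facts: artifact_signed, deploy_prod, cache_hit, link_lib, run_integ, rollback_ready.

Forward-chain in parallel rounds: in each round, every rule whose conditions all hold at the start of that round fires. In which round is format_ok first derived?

[1] rule 1 [link_lib -> cache_stale]; rule 4 [artifact_signed & deploy_prod -> compile_b]; rule 5 [rollback_ready & deploy_prod -> publish_ok]. ⇒ new: cache_stale, compile_b, publish_ok.
[2] rule 2 [cache_stale & publish_ok & compile_b -> format_ok]. ⇒ new: format_ok.
format_ok first appears in round 2.

2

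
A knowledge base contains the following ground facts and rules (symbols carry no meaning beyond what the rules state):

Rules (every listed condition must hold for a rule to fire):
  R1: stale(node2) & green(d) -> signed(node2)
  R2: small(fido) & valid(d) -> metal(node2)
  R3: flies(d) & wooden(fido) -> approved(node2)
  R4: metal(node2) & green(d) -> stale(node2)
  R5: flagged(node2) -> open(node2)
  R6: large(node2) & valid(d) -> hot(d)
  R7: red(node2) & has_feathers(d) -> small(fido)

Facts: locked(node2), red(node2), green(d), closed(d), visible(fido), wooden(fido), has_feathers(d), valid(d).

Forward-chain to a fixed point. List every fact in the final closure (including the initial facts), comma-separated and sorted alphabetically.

closed(d), green(d), has_feathers(d), locked(node2), metal(node2), red(node2), signed(node2), small(fido), stale(node2), valid(d), visible(fido), wooden(fido)

Round 1: R7 [red(node2) & has_feathers(d) -> small(fido)]. New: small(fido).
Round 2: R2 [small(fido) & valid(d) -> metal(node2)]. New: metal(node2).
Round 3: R4 [metal(node2) & green(d) -> stale(node2)]. New: stale(node2).
Round 4: R1 [stale(node2) & green(d) -> signed(node2)]. New: signed(node2).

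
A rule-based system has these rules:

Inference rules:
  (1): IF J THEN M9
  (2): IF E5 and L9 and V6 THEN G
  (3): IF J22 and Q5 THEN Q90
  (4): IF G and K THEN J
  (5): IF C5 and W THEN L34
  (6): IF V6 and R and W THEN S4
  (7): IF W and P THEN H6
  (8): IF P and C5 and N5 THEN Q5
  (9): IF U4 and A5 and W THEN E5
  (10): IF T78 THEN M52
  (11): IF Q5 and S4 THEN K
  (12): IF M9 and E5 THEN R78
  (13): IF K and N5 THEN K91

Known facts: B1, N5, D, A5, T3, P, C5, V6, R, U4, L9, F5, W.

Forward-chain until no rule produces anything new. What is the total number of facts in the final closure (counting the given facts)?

Round 1 — (5), (6), (7), (8), (9), derive L34, S4, H6, Q5, E5.
Round 2 — (2), (11), derive G, K.
Round 3 — (4), (13), derive J, K91.
Round 4 — (1), derive M9.
Round 5 — (12), derive R78.
Closure: {A5, B1, C5, D, E5, F5, G, H6, J, K, K91, L34, L9, M9, N5, P, Q5, R, R78, S4, T3, U4, V6, W} — 24 facts.

24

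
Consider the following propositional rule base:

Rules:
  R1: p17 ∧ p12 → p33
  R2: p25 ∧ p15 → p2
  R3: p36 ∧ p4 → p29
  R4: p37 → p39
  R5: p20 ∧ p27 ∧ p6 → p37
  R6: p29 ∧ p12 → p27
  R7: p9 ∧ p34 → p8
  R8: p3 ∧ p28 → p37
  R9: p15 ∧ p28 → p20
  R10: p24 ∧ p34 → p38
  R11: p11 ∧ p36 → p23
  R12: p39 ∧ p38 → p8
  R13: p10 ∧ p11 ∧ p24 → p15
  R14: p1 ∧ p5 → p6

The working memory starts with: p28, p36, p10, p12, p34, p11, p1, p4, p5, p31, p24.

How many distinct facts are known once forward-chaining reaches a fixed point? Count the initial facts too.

21

[1] R3 [p36 ∧ p4 → p29]; R10 [p24 ∧ p34 → p38]; R11 [p11 ∧ p36 → p23]; R13 [p10 ∧ p11 ∧ p24 → p15]; R14 [p1 ∧ p5 → p6]. ⇒ new: p29, p38, p23, p15, p6.
[2] R6 [p29 ∧ p12 → p27]; R9 [p15 ∧ p28 → p20]. ⇒ new: p27, p20.
[3] R5 [p20 ∧ p27 ∧ p6 → p37]. ⇒ new: p37.
[4] R4 [p37 → p39]. ⇒ new: p39.
[5] R12 [p39 ∧ p38 → p8]. ⇒ new: p8.
Closure: {p1, p10, p11, p12, p15, p20, p23, p24, p27, p28, p29, p31, p34, p36, p37, p38, p39, p4, p5, p6, p8} — 21 facts.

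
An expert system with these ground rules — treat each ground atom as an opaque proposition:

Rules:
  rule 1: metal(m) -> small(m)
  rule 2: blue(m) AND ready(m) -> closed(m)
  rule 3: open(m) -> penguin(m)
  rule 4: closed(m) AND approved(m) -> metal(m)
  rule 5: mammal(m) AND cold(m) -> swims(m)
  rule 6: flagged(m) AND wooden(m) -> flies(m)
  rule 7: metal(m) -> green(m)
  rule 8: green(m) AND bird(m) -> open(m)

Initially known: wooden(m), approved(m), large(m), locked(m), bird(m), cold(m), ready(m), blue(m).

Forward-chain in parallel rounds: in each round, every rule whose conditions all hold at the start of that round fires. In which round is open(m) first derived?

4

Round 1: rule 2 [blue(m) AND ready(m) -> closed(m)]. Adds closed(m).
Round 2: rule 4 [closed(m) AND approved(m) -> metal(m)]. Adds metal(m).
Round 3: rule 1 [metal(m) -> small(m)]; rule 7 [metal(m) -> green(m)]. Adds small(m), green(m).
Round 4: rule 8 [green(m) AND bird(m) -> open(m)]. Adds open(m).
open(m) first appears in round 4.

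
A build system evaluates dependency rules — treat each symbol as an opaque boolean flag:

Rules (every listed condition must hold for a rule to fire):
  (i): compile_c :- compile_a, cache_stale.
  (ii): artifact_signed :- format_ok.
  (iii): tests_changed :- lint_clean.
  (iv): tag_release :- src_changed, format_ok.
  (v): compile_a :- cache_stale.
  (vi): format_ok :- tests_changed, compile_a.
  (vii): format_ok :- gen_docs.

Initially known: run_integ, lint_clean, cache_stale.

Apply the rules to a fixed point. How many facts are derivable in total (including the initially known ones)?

8

Round 1 fires (iii), (v), giving tests_changed, compile_a.
Round 2 fires (i), (vi), giving compile_c, format_ok.
Round 3 fires (ii), giving artifact_signed.
Closure: {artifact_signed, cache_stale, compile_a, compile_c, format_ok, lint_clean, run_integ, tests_changed} — 8 facts.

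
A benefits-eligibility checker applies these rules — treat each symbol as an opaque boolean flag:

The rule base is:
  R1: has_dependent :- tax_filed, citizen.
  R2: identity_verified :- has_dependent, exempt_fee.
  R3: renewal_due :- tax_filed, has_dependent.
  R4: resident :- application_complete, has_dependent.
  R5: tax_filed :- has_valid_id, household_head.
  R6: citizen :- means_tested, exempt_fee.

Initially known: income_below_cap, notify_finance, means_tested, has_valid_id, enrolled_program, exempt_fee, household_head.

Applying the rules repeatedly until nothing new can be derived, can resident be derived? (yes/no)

no

Round 1: R5 [tax_filed :- has_valid_id, household_head.]; R6 [citizen :- means_tested, exempt_fee.]. New: tax_filed, citizen.
Round 2: R1 [has_dependent :- tax_filed, citizen.]. New: has_dependent.
Round 3: R2 [identity_verified :- has_dependent, exempt_fee.]; R3 [renewal_due :- tax_filed, has_dependent.]. New: identity_verified, renewal_due.
Fixed point reached. resident is concluded only by R4; R4 needs application_complete (never derived).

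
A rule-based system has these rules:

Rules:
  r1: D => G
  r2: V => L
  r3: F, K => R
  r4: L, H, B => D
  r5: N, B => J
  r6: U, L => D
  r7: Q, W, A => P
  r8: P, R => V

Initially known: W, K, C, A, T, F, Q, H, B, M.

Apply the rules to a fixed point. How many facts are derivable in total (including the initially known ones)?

16

Round 1 fires r3, r7, giving R, P.
Round 2 fires r8, giving V.
Round 3 fires r2, giving L.
Round 4 fires r4, giving D.
Round 5 fires r1, giving G.
Closure: {A, B, C, D, F, G, H, K, L, M, P, Q, R, T, V, W} — 16 facts.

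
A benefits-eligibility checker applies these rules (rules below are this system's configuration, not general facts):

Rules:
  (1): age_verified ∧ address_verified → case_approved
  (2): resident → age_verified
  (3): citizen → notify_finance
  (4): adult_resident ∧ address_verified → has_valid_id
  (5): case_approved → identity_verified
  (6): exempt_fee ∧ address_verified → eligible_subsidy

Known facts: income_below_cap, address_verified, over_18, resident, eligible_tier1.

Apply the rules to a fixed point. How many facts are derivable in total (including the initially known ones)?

8

[1] (2) [resident → age_verified]. ⇒ new: age_verified.
[2] (1) [age_verified ∧ address_verified → case_approved]. ⇒ new: case_approved.
[3] (5) [case_approved → identity_verified]. ⇒ new: identity_verified.
Closure: {address_verified, age_verified, case_approved, eligible_tier1, identity_verified, income_below_cap, over_18, resident} — 8 facts.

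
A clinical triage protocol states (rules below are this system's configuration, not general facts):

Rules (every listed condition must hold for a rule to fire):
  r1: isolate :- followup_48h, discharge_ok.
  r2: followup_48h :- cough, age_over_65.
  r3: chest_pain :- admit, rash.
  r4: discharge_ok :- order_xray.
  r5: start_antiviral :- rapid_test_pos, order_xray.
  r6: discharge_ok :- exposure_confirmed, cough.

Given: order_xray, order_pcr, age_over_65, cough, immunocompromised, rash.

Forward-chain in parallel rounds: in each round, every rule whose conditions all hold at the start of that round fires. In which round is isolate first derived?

2

Round 1 fires r2, r4, giving followup_48h, discharge_ok.
Round 2 fires r1, giving isolate.
isolate first appears in round 2.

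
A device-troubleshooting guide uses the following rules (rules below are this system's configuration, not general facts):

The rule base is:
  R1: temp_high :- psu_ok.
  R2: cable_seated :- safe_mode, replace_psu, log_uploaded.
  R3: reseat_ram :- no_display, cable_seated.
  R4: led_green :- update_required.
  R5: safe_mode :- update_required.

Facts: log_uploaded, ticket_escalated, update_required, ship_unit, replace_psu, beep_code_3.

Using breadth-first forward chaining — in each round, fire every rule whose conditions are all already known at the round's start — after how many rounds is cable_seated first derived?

2

Round 1: R4 [led_green :- update_required.]; R5 [safe_mode :- update_required.]. Adds led_green, safe_mode.
Round 2: R2 [cable_seated :- safe_mode, replace_psu, log_uploaded.]. Adds cable_seated.
cable_seated first appears in round 2.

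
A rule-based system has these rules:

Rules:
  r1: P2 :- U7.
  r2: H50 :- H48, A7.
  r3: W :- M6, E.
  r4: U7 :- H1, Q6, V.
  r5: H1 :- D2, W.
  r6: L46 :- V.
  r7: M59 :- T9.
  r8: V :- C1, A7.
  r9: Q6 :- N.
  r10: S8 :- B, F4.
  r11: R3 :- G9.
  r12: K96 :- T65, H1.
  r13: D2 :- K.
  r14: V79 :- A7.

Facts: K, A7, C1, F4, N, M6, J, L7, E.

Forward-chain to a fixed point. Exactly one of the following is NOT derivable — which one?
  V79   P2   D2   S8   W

Round 1: r3 [W :- M6, E.]; r8 [V :- C1, A7.]; r9 [Q6 :- N.]; r13 [D2 :- K.]; r14 [V79 :- A7.]. Adds W, V, Q6, D2, V79.
Round 2: r5 [H1 :- D2, W.]; r6 [L46 :- V.]. Adds H1, L46.
Round 3: r4 [U7 :- H1, Q6, V.]. Adds U7.
Round 4: r1 [P2 :- U7.]. Adds P2.
Derived: W (round 1), V79 (round 1), P2 (round 4), D2 (round 1). S8 never appears in any round.

S8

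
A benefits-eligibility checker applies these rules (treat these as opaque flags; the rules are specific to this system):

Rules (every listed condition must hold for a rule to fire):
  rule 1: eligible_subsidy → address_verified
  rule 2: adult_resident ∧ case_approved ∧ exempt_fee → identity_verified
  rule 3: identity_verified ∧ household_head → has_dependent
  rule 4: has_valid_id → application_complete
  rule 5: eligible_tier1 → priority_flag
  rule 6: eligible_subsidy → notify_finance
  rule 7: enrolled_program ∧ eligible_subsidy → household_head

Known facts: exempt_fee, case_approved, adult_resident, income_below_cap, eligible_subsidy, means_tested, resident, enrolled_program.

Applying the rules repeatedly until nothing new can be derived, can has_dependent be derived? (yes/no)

yes

Round 1 — rule 1, rule 2, rule 6, rule 7, derive address_verified, identity_verified, notify_finance, household_head.
Round 2 — rule 3, derive has_dependent.
has_dependent appears in round 2, so it is derivable.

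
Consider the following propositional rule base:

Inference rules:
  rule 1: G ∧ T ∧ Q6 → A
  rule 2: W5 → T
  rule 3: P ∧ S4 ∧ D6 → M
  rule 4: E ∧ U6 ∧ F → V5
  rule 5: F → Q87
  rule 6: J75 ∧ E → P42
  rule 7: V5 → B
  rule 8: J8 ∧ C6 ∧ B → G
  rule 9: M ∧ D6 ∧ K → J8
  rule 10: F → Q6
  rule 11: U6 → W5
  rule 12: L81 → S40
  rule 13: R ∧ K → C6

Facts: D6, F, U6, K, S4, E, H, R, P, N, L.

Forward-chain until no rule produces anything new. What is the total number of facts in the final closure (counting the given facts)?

22

Round 1 — rule 3, rule 4, rule 5, rule 10, rule 11, rule 13, derive M, V5, Q87, Q6, W5, C6.
Round 2 — rule 2, rule 7, rule 9, derive T, B, J8.
Round 3 — rule 8, derive G.
Round 4 — rule 1, derive A.
Closure: {A, B, C6, D6, E, F, G, H, J8, K, L, M, N, P, Q6, Q87, R, S4, T, U6, V5, W5} — 22 facts.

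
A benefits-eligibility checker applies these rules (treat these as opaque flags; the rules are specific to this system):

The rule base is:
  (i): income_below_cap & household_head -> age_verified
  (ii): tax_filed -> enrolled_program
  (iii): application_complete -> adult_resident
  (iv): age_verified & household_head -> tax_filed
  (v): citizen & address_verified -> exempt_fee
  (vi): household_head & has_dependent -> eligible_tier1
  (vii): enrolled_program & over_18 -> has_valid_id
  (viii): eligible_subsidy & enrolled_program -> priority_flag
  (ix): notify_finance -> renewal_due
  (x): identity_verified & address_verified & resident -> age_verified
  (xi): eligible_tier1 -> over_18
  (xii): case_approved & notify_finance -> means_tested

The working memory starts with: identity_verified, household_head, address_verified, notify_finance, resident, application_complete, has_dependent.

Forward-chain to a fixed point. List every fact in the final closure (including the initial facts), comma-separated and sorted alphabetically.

address_verified, adult_resident, age_verified, application_complete, eligible_tier1, enrolled_program, has_dependent, has_valid_id, household_head, identity_verified, notify_finance, over_18, renewal_due, resident, tax_filed

Round 1 — (iii), (vi), (ix), (x), derive adult_resident, eligible_tier1, renewal_due, age_verified.
Round 2 — (iv), (xi), derive tax_filed, over_18.
Round 3 — (ii), derive enrolled_program.
Round 4 — (vii), derive has_valid_id.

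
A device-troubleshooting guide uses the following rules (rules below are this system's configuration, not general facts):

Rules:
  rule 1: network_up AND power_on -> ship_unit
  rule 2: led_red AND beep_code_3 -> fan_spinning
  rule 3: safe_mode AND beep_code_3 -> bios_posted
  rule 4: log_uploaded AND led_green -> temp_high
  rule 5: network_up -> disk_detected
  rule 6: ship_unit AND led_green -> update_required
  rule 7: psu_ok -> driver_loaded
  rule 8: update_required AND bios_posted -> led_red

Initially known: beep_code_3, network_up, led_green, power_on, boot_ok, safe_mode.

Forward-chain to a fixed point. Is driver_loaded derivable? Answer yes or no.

[1] rule 1 [network_up AND power_on -> ship_unit]; rule 3 [safe_mode AND beep_code_3 -> bios_posted]; rule 5 [network_up -> disk_detected]. ⇒ new: ship_unit, bios_posted, disk_detected.
[2] rule 6 [ship_unit AND led_green -> update_required]. ⇒ new: update_required.
[3] rule 8 [update_required AND bios_posted -> led_red]. ⇒ new: led_red.
[4] rule 2 [led_red AND beep_code_3 -> fan_spinning]. ⇒ new: fan_spinning.
Fixed point reached. driver_loaded is concluded only by rule 7; rule 7 needs psu_ok (never derived).

no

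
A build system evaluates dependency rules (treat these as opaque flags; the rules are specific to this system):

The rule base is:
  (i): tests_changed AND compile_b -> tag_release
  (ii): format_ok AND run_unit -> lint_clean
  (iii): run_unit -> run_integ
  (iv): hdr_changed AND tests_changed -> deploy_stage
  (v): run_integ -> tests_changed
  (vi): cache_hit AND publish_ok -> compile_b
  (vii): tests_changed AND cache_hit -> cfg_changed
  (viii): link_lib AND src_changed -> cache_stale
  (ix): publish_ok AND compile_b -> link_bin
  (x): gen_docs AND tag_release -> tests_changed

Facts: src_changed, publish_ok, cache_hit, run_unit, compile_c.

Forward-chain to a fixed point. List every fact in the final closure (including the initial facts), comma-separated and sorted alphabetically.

cache_hit, cfg_changed, compile_b, compile_c, link_bin, publish_ok, run_integ, run_unit, src_changed, tag_release, tests_changed

[1] (iii) [run_unit -> run_integ]; (vi) [cache_hit AND publish_ok -> compile_b]. ⇒ new: run_integ, compile_b.
[2] (v) [run_integ -> tests_changed]; (ix) [publish_ok AND compile_b -> link_bin]. ⇒ new: tests_changed, link_bin.
[3] (i) [tests_changed AND compile_b -> tag_release]; (vii) [tests_changed AND cache_hit -> cfg_changed]. ⇒ new: tag_release, cfg_changed.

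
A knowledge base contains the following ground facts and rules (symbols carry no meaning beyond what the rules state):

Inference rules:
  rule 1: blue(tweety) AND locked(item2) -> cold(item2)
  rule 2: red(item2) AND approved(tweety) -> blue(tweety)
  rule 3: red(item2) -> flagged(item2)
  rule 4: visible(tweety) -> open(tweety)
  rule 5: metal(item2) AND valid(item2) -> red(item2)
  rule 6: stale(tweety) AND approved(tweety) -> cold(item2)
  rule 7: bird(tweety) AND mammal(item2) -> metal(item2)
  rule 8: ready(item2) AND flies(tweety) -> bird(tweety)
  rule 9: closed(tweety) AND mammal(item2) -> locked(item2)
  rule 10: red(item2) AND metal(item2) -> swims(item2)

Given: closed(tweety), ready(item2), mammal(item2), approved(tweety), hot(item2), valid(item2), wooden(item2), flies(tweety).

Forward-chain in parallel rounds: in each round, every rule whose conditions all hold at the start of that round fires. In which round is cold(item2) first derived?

Round 1: rule 8 [ready(item2) AND flies(tweety) -> bird(tweety)]; rule 9 [closed(tweety) AND mammal(item2) -> locked(item2)]. Adds bird(tweety), locked(item2).
Round 2: rule 7 [bird(tweety) AND mammal(item2) -> metal(item2)]. Adds metal(item2).
Round 3: rule 5 [metal(item2) AND valid(item2) -> red(item2)]. Adds red(item2).
Round 4: rule 2 [red(item2) AND approved(tweety) -> blue(tweety)]; rule 3 [red(item2) -> flagged(item2)]; rule 10 [red(item2) AND metal(item2) -> swims(item2)]. Adds blue(tweety), flagged(item2), swims(item2).
Round 5: rule 1 [blue(tweety) AND locked(item2) -> cold(item2)]. Adds cold(item2).
cold(item2) first appears in round 5.

5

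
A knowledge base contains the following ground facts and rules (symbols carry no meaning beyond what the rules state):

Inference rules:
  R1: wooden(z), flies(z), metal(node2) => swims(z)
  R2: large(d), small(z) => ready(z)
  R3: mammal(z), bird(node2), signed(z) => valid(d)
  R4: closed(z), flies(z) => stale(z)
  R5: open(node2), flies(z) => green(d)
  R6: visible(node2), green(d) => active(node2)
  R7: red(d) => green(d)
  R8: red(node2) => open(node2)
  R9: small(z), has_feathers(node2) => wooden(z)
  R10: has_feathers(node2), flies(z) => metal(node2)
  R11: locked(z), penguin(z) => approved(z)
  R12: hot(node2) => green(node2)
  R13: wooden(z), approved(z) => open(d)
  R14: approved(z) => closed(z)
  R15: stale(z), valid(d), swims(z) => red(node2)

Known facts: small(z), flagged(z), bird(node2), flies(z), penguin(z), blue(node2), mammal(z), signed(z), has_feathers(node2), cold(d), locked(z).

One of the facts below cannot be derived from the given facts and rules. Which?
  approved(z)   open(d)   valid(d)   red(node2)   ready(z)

ready(z)

Round 1 — R3, R9, R10, R11, derive valid(d), wooden(z), metal(node2), approved(z).
Round 2 — R1, R13, R14, derive swims(z), open(d), closed(z).
Round 3 — R4, derive stale(z).
Round 4 — R15, derive red(node2).
Round 5 — R8, derive open(node2).
Round 6 — R5, derive green(d).
Derived: open(d) (round 2), valid(d) (round 1), red(node2) (round 4), approved(z) (round 1). ready(z) never appears in any round.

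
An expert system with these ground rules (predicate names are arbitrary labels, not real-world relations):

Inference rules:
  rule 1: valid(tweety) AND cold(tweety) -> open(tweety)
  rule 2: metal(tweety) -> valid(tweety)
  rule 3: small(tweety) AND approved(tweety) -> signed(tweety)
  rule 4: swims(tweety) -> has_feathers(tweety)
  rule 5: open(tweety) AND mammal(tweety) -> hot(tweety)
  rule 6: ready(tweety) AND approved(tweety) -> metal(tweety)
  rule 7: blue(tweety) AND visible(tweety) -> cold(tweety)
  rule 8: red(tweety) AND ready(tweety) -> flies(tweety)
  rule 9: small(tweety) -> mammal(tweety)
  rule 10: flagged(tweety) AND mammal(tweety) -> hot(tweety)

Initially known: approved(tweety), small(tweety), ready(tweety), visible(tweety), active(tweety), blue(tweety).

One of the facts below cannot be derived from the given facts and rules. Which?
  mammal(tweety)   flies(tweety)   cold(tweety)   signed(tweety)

Round 1: rule 3 [small(tweety) AND approved(tweety) -> signed(tweety)]; rule 6 [ready(tweety) AND approved(tweety) -> metal(tweety)]; rule 7 [blue(tweety) AND visible(tweety) -> cold(tweety)]; rule 9 [small(tweety) -> mammal(tweety)]. New: signed(tweety), metal(tweety), cold(tweety), mammal(tweety).
Round 2: rule 2 [metal(tweety) -> valid(tweety)]. New: valid(tweety).
Round 3: rule 1 [valid(tweety) AND cold(tweety) -> open(tweety)]. New: open(tweety).
Round 4: rule 5 [open(tweety) AND mammal(tweety) -> hot(tweety)]. New: hot(tweety).
Derived: cold(tweety) (round 1), signed(tweety) (round 1), mammal(tweety) (round 1). flies(tweety) never appears in any round.

flies(tweety)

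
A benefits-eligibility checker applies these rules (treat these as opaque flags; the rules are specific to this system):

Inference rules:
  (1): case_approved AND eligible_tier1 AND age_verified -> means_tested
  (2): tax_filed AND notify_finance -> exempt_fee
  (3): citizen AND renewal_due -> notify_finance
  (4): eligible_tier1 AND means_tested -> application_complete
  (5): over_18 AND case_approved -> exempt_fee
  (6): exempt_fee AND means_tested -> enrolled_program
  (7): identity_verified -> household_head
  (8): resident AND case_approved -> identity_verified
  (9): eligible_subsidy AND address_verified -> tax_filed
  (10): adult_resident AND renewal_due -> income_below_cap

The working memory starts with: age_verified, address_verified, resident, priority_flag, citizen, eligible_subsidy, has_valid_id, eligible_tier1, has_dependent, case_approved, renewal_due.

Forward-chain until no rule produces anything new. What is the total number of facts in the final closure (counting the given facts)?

Round 1 — (1), (3), (8), (9), derive means_tested, notify_finance, identity_verified, tax_filed.
Round 2 — (2), (4), (7), derive exempt_fee, application_complete, household_head.
Round 3 — (6), derive enrolled_program.
Closure: {address_verified, age_verified, application_complete, case_approved, citizen, eligible_subsidy, eligible_tier1, enrolled_program, exempt_fee, has_dependent, has_valid_id, household_head, identity_verified, means_tested, notify_finance, priority_flag, renewal_due, resident, tax_filed} — 19 facts.

19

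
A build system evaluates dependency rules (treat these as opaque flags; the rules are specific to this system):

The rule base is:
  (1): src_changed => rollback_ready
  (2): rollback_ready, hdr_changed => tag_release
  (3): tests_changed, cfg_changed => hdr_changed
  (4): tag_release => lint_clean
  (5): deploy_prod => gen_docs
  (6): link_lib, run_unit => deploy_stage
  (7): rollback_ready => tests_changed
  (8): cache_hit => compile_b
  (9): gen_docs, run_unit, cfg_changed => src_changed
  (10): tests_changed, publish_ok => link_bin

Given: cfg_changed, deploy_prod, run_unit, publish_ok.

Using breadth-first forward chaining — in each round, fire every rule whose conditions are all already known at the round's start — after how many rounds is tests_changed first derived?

Round 1 fires (5), giving gen_docs.
Round 2 fires (9), giving src_changed.
Round 3 fires (1), giving rollback_ready.
Round 4 fires (7), giving tests_changed.
tests_changed first appears in round 4.

4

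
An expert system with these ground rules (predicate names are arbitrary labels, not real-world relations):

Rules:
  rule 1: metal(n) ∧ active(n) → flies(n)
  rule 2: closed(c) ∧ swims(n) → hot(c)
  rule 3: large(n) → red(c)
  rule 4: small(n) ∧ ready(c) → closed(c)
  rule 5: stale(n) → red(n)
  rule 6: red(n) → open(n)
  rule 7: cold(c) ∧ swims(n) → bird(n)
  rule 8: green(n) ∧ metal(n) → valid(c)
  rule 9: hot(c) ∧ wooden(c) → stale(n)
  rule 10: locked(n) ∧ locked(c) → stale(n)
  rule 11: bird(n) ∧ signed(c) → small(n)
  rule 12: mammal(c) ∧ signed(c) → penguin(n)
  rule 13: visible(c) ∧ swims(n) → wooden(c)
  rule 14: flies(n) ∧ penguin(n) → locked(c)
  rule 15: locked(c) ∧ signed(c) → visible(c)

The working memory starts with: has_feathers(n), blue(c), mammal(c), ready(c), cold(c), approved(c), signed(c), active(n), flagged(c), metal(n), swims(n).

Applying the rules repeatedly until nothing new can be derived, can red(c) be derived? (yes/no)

Round 1 fires rule 1, rule 7, rule 12, giving flies(n), bird(n), penguin(n).
Round 2 fires rule 11, rule 14, giving small(n), locked(c).
Round 3 fires rule 4, rule 15, giving closed(c), visible(c).
Round 4 fires rule 2, rule 13, giving hot(c), wooden(c).
Round 5 fires rule 9, giving stale(n).
Round 6 fires rule 5, giving red(n).
Round 7 fires rule 6, giving open(n).
Fixed point reached. red(c) is concluded only by rule 3; rule 3 needs large(n) (never derived).

no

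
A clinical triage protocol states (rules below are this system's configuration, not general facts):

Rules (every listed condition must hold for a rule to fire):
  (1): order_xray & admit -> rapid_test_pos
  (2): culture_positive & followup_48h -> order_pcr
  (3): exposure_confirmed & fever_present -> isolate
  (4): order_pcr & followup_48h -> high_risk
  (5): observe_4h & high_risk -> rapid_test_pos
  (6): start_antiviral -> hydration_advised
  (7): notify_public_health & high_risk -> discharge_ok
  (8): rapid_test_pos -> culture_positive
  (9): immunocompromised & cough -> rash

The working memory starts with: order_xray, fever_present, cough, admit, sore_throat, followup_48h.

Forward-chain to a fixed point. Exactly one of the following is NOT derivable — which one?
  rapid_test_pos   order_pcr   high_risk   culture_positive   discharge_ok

Round 1 — (1), derive rapid_test_pos.
Round 2 — (8), derive culture_positive.
Round 3 — (2), derive order_pcr.
Round 4 — (4), derive high_risk.
Derived: high_risk (round 4), order_pcr (round 3), rapid_test_pos (round 1), culture_positive (round 2). discharge_ok never appears in any round.

discharge_ok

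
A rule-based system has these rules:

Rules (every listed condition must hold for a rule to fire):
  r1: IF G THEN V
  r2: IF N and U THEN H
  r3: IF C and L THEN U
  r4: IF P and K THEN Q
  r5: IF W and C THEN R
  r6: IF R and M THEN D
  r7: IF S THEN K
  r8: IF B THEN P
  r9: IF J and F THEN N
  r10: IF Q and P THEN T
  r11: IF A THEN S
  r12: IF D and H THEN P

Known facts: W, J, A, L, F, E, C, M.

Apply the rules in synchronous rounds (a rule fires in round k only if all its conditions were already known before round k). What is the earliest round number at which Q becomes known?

4

Round 1: r3 [IF C and L THEN U]; r5 [IF W and C THEN R]; r9 [IF J and F THEN N]; r11 [IF A THEN S]. New: U, R, N, S.
Round 2: r2 [IF N and U THEN H]; r6 [IF R and M THEN D]; r7 [IF S THEN K]. New: H, D, K.
Round 3: r12 [IF D and H THEN P]. New: P.
Round 4: r4 [IF P and K THEN Q]. New: Q.
Q first appears in round 4.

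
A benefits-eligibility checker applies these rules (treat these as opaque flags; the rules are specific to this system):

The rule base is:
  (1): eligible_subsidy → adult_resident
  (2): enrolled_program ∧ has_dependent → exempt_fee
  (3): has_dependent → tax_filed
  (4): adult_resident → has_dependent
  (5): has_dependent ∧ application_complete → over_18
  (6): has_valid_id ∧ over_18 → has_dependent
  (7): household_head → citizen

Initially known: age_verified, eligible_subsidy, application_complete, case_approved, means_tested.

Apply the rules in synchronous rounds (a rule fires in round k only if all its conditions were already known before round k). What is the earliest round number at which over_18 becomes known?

Round 1 — (1), derive adult_resident.
Round 2 — (4), derive has_dependent.
Round 3 — (3), (5), derive tax_filed, over_18.
over_18 first appears in round 3.

3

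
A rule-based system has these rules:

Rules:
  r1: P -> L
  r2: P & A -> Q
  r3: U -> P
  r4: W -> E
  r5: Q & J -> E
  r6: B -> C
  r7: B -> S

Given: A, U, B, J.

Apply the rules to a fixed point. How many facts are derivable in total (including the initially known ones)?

Round 1 — r3, r6, r7, derive P, C, S.
Round 2 — r1, r2, derive L, Q.
Round 3 — r5, derive E.
Closure: {A, B, C, E, J, L, P, Q, S, U} — 10 facts.

10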